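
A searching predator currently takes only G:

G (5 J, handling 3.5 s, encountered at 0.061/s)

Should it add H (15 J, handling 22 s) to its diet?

Yes

Intake rate on the current diet: R = (0.061×5) / (1 + 0.061×3.5) = 0.305/1.214 = 0.2513 J/s.
Profitability of H: 15/22 = 0.6818 J/s.
0.6818 > 0.2513, so adding H raises the average — include it.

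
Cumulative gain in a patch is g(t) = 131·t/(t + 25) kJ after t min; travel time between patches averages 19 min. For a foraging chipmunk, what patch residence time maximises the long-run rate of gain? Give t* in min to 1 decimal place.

Maximise g(t)/(T+t): set derivative to zero → g'(t)(T+t) = g(t).
g'(t) = 131·25/(t + 25)². Setting 131·25/(t+25)² = 131t/[(t+25)(19+t)] gives 25(19+t) = t(t+25), so t² = 25×19 = 475.
t* = √475 = 21.79 min.

21.8 min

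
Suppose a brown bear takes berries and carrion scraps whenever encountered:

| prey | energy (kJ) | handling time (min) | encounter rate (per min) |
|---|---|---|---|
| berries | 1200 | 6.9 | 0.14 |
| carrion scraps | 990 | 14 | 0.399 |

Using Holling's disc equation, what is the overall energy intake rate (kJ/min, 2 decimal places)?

74.55 kJ/min

Energy encountered per unit search time: 0.14×1200 + 0.399×990 = 563 kJ/min.
Handling time per unit search time: 0.14×6.9 + 0.399×14 = 6.552.
Rate = 563/(1 + 6.552) = 74.55 kJ/min.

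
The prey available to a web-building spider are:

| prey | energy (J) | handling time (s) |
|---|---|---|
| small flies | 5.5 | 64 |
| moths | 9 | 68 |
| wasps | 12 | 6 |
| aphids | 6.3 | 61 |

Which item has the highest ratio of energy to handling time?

wasps

Profitability E/h (J/s): small flies = 5.5/64 = 0.0859, moths = 9/68 = 0.132, wasps = 12/6 = 2, aphids = 6.3/61 = 0.103.
Ranked: wasps > moths > aphids > small flies.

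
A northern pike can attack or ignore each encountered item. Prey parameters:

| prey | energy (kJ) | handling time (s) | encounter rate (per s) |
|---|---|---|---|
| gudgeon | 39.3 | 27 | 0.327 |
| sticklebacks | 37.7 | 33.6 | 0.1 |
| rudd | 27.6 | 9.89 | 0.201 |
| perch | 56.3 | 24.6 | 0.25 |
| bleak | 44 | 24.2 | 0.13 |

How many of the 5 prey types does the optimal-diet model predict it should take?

Profitabilities (E/h, kJ/s): rudd 2.79, perch 2.29, bleak 1.82, gudgeon 1.46, sticklebacks 1.12. Add prey in this order while the next type's profitability exceeds the intake rate on those already taken.
Rate on top 1: 1.857. perch: 2.29 > 1.857 → include.
Rate on top 2: 2.147. bleak: 1.82 < 2.147 → exclude; stop.
Optimal diet: rudd, perch — 2 of 5 types.

2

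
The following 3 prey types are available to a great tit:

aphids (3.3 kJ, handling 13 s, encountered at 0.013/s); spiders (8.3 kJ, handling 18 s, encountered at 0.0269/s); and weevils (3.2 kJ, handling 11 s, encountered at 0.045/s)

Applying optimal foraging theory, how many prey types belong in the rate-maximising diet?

Profitabilities (E/h, kJ/s): spiders 0.461, weevils 0.291, aphids 0.254. Add prey in this order while the next type's profitability exceeds the intake rate on those already taken.
Rate on top 1: 0.1504. weevils: 0.291 > 0.1504 → include.
Rate on top 2: 0.1856. aphids: 0.254 > 0.1856 → include.
Optimal diet: spiders, weevils, aphids — 3 of 3 types.

3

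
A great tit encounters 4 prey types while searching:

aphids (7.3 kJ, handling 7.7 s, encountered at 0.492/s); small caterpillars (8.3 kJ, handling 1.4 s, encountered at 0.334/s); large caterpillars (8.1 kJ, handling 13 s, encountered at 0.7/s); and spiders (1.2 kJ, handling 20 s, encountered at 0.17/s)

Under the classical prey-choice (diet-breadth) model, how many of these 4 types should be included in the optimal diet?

1

Rank by E/h (kJ/s): small caterpillars 5.93, aphids 0.948, large caterpillars 0.623, spiders 0.06. Include each in turn until the next type's E/h falls below the running intake rate.
Rate on top 1: 1.889. aphids: 0.948 < 1.889 → exclude; stop.
Optimal diet: small caterpillars — 1 of 4 types.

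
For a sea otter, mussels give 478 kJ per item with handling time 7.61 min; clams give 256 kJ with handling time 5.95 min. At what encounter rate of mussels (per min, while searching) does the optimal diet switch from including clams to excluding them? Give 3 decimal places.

At the threshold, the rate on mussels alone equals the profitability of clams: λ·478/(1 + λ·7.61) = 256/5.95 = 43.03.
Rearranging, λ(478 − 43.03×7.61) = 43.03, so λ = 43.03/150.6 = 0.2857 per min.

0.286 per min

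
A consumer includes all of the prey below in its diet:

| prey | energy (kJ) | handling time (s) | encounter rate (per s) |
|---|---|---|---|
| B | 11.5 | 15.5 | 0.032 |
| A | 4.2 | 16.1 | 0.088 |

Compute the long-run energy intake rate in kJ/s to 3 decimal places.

R = Σλ_iE_i / (1 + Σλ_ih_i)
Numerator: 0.032×11.5 + 0.088×4.2 = 0.7376
Denominator: 1 + 0.032×15.5 + 0.088×16.1 = 2.913
R = 0.7376/2.913 = 0.2532 kJ/s

0.253 kJ/s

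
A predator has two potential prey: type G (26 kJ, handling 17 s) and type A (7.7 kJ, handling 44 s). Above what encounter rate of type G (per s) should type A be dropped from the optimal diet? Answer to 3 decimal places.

Drop type A once their profitability E₂/h₂ falls below the rate achievable on type G alone: E₂/h₂ = λE₁/(1 + λh₁).
Solve for λ: λE₁h₂ = E₂(1 + λh₁) → λ(E₁h₂ − E₂h₁) = E₂ → λ = E₂/(E₁h₂ − E₂h₁).
λ = 7.7/(26×44 − 7.7×17) = 7.7/1013 = 0.0076 per s.

0.008 per s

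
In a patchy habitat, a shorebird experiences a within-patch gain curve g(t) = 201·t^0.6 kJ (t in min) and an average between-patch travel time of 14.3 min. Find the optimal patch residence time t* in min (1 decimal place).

Maximise g(t)/(T+t): set derivative to zero → g'(t)(T+t) = g(t).
g'(t) = 0.6·201·t^-0.4. Setting 0.6·201·t^-0.4 = 201·t^0.6/(14.3+t) gives 0.6(14.3+t) = t, so 0.40·t = 0.6×14.3.
t* = 0.6×14.3/0.40 = 21.45 min.

21.4 min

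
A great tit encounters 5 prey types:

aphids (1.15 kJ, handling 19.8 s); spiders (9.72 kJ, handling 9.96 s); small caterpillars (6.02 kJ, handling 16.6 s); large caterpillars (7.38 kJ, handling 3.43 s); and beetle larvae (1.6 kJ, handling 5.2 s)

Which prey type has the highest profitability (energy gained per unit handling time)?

In descending order of E/h:
large caterpillars: 7.38/3.43 = 2.15 kJ/s
spiders: 9.72/9.96 = 0.976 kJ/s
small caterpillars: 6.02/16.6 = 0.363 kJ/s
beetle larvae: 1.6/5.2 = 0.308 kJ/s
aphids: 1.15/19.8 = 0.0581 kJ/s

large caterpillars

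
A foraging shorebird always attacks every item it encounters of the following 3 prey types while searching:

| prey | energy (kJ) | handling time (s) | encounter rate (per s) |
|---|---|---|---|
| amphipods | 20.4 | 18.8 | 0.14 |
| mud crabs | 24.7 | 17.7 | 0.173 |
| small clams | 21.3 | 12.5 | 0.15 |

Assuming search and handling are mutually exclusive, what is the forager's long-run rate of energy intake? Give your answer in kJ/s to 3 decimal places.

1.205 kJ/s

Energy encountered per unit search time: 0.14×20.4 + 0.173×24.7 + 0.15×21.3 = 10.32 kJ/s.
Handling time per unit search time: 0.14×18.8 + 0.173×17.7 + 0.15×12.5 = 7.569.
Rate = 10.32/(1 + 7.569) = 1.205 kJ/s.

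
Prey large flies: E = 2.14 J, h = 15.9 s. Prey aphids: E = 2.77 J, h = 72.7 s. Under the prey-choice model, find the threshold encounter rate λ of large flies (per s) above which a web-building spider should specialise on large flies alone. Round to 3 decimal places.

At the threshold, the rate on large flies alone equals the profitability of aphids: λ·2.14/(1 + λ·15.9) = 2.77/72.7 = 0.0381.
Rearranging, λ(2.14 − 0.0381×15.9) = 0.0381, so λ = 0.0381/1.534 = 0.02484 per s.

0.025 per s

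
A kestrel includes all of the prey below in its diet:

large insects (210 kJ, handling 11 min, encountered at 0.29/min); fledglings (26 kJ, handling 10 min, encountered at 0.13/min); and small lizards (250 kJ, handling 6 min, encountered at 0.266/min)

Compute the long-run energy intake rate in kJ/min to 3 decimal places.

R = (0.29×210 + 0.13×26 + 0.266×250) / (1 + 0.29×11 + 0.13×10 + 0.266×6) = 130.8/7.086 = 18.46 kJ/min.

18.456 kJ/min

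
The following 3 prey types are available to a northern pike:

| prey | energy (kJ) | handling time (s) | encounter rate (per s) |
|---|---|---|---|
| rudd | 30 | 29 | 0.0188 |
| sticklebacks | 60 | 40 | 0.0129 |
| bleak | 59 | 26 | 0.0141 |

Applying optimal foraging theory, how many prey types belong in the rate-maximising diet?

3

E/h in descending order: bleak 2.27, sticklebacks 1.5, rudd 1.03 kJ/s. The optimal diet is the largest prefix of this list for which every included type satisfies E_i/h_i > R on the types above it.
Rate on top 1: 0.6087. sticklebacks: 1.5 > 0.6087 → include.
Rate on top 2: 0.853. rudd: 1.03 > 0.853 → include.
Optimal diet: bleak, sticklebacks, rudd — 3 of 3 types.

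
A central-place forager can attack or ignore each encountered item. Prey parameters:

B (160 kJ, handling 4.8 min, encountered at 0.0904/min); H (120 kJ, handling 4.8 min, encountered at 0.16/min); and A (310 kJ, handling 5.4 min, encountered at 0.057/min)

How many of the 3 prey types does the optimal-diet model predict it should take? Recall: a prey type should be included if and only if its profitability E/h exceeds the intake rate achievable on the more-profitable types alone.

Profitabilities (E/h, kJ/min): A 57.4, B 33.3, H 25. Add prey in this order while the next type's profitability exceeds the intake rate on those already taken.
Rate on top 1: 13.51. B: 33.3 > 13.51 → include.
Rate on top 2: 18.45. H: 25 > 18.45 → include.
Optimal diet: A, B, H — 3 of 3 types.

3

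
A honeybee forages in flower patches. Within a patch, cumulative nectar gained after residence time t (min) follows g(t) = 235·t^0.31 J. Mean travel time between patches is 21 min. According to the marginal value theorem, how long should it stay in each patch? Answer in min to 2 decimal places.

9.43 min

By the marginal value theorem, leave when the instantaneous gain rate g'(t) equals the habitat-wide average g(t)/(T + t).
g'(t) = 0.31·235·t^-0.69. Setting 0.31·235·t^-0.69 = 235·t^0.31/(21+t) gives 0.31(21+t) = t, so 0.69·t = 0.31×21.
t* = 0.31×21/0.69 = 9.435 min.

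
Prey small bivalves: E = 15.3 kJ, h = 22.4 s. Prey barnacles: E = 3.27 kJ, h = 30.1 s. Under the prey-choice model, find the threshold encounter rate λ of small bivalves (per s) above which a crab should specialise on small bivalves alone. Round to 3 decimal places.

At the threshold, the rate on small bivalves alone equals the profitability of barnacles: λ·15.3/(1 + λ·22.4) = 3.27/30.1 = 0.1086.
Rearranging, λ(15.3 − 0.1086×22.4) = 0.1086, so λ = 0.1086/12.87 = 0.008443 per s.

0.008 per s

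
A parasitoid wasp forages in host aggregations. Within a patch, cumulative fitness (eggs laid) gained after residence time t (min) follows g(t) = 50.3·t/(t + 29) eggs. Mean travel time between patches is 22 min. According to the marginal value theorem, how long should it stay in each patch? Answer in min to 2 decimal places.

Optimal t* satisfies g'(t*) = g(t*)/(T + t*).
g'(t) = 50.3·29/(t + 29)². Setting 50.3·29/(t+29)² = 50.3t/[(t+29)(22+t)] gives 29(22+t) = t(t+29), so t² = 29×22 = 638.
t* = √638 = 25.26 min.

25.26 min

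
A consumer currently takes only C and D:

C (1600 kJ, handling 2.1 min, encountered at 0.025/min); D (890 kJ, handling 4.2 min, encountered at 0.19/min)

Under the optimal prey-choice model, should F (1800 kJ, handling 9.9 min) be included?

Yes

On C and D alone, R = ΣλE/(1+Σλh) = 209.1/1.851 = 113 kJ/min.
F: E/h = 1800/9.9 = 181.8 kJ/min.
Since 181.8 > R, including F increases the long-run rate.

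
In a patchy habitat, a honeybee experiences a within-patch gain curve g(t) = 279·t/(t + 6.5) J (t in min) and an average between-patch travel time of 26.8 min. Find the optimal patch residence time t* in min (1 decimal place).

By the marginal value theorem, leave when the instantaneous gain rate g'(t) equals the habitat-wide average g(t)/(T + t).
g'(t) = 279·6.5/(t + 6.5)². Setting 279·6.5/(t+6.5)² = 279t/[(t+6.5)(26.8+t)] gives 6.5(26.8+t) = t(t+6.5), so t² = 6.5×26.8 = 174.2.
t* = √174.2 = 13.2 min.

13.2 min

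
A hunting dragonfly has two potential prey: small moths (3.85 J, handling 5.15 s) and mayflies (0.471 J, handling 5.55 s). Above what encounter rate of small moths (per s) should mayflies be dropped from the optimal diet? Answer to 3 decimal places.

0.025 per s

The zero-one rule: include mayflies iff E₂/h₂ > λE₁/(1+λh₁). Equality gives the switch point.
λE₁h₂ = E₂ + λE₂h₁ ⇒ λ = E₂/(E₁h₂ − E₂h₁) = 0.471/(21.37 − 2.426) = 0.02487 per s.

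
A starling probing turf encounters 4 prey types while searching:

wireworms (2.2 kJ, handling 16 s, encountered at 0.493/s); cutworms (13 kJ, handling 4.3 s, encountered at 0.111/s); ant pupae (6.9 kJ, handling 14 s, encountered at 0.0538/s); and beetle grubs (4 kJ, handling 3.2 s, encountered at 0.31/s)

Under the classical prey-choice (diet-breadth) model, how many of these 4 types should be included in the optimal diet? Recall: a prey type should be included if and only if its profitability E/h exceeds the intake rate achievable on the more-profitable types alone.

2

Rank by E/h (kJ/s): cutworms 3.02, beetle grubs 1.25, ant pupae 0.493, wireworms 0.138. Include each in turn until the next type's E/h falls below the running intake rate.
Rate on top 1: 0.9768. beetle grubs: 1.25 > 0.9768 → include.
Rate on top 2: 1.087. ant pupae: 0.493 < 1.087 → exclude; stop.
Optimal diet: cutworms, beetle grubs — 2 of 4 types.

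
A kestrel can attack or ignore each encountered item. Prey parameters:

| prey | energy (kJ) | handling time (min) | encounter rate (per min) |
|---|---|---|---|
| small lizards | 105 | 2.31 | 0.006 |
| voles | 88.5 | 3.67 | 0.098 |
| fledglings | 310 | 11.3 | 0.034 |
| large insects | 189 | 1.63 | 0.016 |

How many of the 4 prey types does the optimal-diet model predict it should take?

4

Profitabilities (E/h, kJ/min): large insects 116, small lizards 45.5, fledglings 27.4, voles 24.1. Add prey in this order while the next type's profitability exceeds the intake rate on those already taken.
Rate on top 1: 2.947. small lizards: 45.5 > 2.947 → include.
Rate on top 2: 3.514. fledglings: 27.4 > 3.514 → include.
Rate on top 3: 9.967. voles: 24.1 > 9.967 → include.
Optimal diet: large insects, small lizards, fledglings, voles — 4 of 4 types.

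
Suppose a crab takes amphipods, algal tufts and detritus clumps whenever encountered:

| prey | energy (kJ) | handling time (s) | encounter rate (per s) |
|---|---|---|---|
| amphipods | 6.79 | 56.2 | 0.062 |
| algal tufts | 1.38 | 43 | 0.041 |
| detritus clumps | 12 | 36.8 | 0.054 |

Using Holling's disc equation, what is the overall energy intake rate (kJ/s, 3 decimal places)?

0.137 kJ/s

R = (0.062×6.79 + 0.041×1.38 + 0.054×12) / (1 + 0.062×56.2 + 0.041×43 + 0.054×36.8) = 1.126/8.235 = 0.1367 kJ/s.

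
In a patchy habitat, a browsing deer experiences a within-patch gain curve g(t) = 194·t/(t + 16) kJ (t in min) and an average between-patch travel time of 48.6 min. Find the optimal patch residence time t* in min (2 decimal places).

27.89 min

By the marginal value theorem, leave when the instantaneous gain rate g'(t) equals the habitat-wide average g(t)/(T + t).
g'(t) = 194·16/(t + 16)². Setting 194·16/(t+16)² = 194t/[(t+16)(48.6+t)] gives 16(48.6+t) = t(t+16), so t² = 16×48.6 = 777.6.
t* = √777.6 = 27.89 min.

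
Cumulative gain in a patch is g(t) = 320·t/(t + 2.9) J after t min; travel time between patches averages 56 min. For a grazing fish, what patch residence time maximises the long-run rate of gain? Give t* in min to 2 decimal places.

Maximise g(t)/(T+t): set derivative to zero → g'(t)(T+t) = g(t).
g'(t) = 320·2.9/(t + 2.9)². Setting 320·2.9/(t+2.9)² = 320t/[(t+2.9)(56+t)] gives 2.9(56+t) = t(t+2.9), so t² = 2.9×56 = 162.4.
t* = √162.4 = 12.74 min.

12.74 min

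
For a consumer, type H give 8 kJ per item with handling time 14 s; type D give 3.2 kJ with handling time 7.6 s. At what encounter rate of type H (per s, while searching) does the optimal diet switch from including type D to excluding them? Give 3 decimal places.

0.200 per s

At the threshold, the rate on type H alone equals the profitability of type D: λ·8/(1 + λ·14) = 3.2/7.6 = 0.4211.
Rearranging, λ(8 − 0.4211×14) = 0.4211, so λ = 0.4211/2.105 = 0.2 per s.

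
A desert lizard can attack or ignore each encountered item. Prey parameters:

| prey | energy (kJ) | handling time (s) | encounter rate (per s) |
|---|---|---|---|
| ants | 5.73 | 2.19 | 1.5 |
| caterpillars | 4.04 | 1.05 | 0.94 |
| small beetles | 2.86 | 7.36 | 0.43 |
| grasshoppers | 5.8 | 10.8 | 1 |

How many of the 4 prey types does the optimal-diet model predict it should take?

2

Profitabilities (E/h, kJ/s): caterpillars 3.85, ants 2.62, grasshoppers 0.537, small beetles 0.389. Add prey in this order while the next type's profitability exceeds the intake rate on those already taken.
Rate on top 1: 1.911. ants: 2.62 > 1.911 → include.
Rate on top 2: 2.351. grasshoppers: 0.537 < 2.351 → exclude; stop.
Optimal diet: caterpillars, ants — 2 of 4 types.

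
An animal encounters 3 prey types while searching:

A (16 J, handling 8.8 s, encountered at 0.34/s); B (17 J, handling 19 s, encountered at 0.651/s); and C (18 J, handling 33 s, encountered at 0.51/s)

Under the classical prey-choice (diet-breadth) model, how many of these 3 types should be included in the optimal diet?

E/h in descending order: A 1.82, B 0.895, C 0.545 J/s. The optimal diet is the largest prefix of this list for which every included type satisfies E_i/h_i > R on the types above it.
Rate on top 1: 1.363. B: 0.895 < 1.363 → exclude; stop.
Optimal diet: A — 1 of 3 types.

1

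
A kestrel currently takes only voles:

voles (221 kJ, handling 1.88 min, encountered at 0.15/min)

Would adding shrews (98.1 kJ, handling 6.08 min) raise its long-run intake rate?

No

Intake rate on the current diet: R = (0.15×221) / (1 + 0.15×1.88) = 33.15/1.282 = 25.86 kJ/min.
Profitability of shrews: 98.1/6.08 = 16.13 kJ/min.
Since 16.13 < R, time spent handling shrews is better spent searching.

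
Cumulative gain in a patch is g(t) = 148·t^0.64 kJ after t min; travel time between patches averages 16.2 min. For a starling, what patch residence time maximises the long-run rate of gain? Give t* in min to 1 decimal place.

Maximise g(t)/(T+t): set derivative to zero → g'(t)(T+t) = g(t).
g'(t) = 0.64·148·t^-0.36. Setting 0.64·148·t^-0.36 = 148·t^0.64/(16.2+t) gives 0.64(16.2+t) = t, so 0.36·t = 0.64×16.2.
t* = 0.64×16.2/0.36 = 28.8 min.

28.8 min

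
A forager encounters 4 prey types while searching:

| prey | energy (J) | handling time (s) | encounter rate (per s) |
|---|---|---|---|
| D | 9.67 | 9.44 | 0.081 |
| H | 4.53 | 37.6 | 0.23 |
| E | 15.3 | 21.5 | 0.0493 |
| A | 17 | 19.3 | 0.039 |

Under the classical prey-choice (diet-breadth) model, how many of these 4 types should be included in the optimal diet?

Rank by E/h (J/s): D 1.02, A 0.881, E 0.712, H 0.12. Include each in turn until the next type's E/h falls below the running intake rate.
Rate on top 1: 0.4439. A: 0.881 > 0.4439 → include.
Rate on top 2: 0.5745. E: 0.712 > 0.5745 → include.
Rate on top 3: 0.6151. H: 0.12 < 0.6151 → exclude; stop.
Optimal diet: D, A, E — 3 of 4 types.

3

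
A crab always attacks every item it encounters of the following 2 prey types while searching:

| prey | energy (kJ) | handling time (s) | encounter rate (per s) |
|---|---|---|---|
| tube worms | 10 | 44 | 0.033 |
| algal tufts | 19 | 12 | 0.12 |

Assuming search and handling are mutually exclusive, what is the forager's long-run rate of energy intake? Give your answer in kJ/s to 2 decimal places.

0.67 kJ/s

R = Σλ_iE_i / (1 + Σλ_ih_i)
Numerator: 0.033×10 + 0.12×19 = 2.61
Denominator: 1 + 0.033×44 + 0.12×12 = 3.892
R = 2.61/3.892 = 0.6706 kJ/s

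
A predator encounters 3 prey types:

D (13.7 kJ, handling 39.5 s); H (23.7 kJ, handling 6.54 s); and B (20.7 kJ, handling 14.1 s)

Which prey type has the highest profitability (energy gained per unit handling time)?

Profitability E/h (kJ/s): D = 13.7/39.5 = 0.347, H = 23.7/6.54 = 3.62, B = 20.7/14.1 = 1.47.
Ranked: H > B > D.

H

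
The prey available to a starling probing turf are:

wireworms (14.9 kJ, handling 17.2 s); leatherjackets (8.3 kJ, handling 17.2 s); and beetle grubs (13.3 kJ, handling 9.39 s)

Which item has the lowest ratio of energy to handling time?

leatherjackets

In descending order of E/h:
beetle grubs: 13.3/9.39 = 1.42 kJ/s
wireworms: 14.9/17.2 = 0.866 kJ/s
leatherjackets: 8.3/17.2 = 0.483 kJ/s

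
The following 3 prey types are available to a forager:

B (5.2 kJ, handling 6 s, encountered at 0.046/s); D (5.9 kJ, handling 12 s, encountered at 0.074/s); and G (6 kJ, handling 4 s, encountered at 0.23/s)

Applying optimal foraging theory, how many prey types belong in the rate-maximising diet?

E/h in descending order: G 1.5, B 0.867, D 0.492 kJ/s. The optimal diet is the largest prefix of this list for which every included type satisfies E_i/h_i > R on the types above it.
Rate on top 1: 0.7188. B: 0.867 > 0.7188 → include.
Rate on top 2: 0.7373. D: 0.492 < 0.7373 → exclude; stop.
Optimal diet: G, B — 2 of 3 types.

2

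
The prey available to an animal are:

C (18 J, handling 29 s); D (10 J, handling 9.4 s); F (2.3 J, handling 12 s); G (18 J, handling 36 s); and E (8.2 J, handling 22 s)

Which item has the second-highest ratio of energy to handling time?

Profitability E/h (J/s): C = 18/29 = 0.621, D = 10/9.4 = 1.06, F = 2.3/12 = 0.192, G = 18/36 = 0.5, E = 8.2/22 = 0.373.
Ranked: D > C > G > E > F.

C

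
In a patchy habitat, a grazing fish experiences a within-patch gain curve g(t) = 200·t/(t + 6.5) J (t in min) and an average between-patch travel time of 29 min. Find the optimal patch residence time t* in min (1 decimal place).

13.7 min

By the marginal value theorem, leave when the instantaneous gain rate g'(t) equals the habitat-wide average g(t)/(T + t).
g'(t) = 200·6.5/(t + 6.5)². Setting 200·6.5/(t+6.5)² = 200t/[(t+6.5)(29+t)] gives 6.5(29+t) = t(t+6.5), so t² = 6.5×29 = 188.5.
t* = √188.5 = 13.73 min.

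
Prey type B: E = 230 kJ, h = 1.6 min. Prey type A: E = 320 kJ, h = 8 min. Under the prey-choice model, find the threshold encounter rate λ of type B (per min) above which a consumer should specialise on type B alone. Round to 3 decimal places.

At the threshold, the rate on type B alone equals the profitability of type A: λ·230/(1 + λ·1.6) = 320/8 = 40.
Rearranging, λ(230 − 40×1.6) = 40, so λ = 40/166 = 0.241 per min.

0.241 per min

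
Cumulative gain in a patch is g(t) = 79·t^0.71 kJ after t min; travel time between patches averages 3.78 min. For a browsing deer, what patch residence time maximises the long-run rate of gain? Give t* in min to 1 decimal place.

9.3 min

By the marginal value theorem, leave when the instantaneous gain rate g'(t) equals the habitat-wide average g(t)/(T + t).
g'(t) = 0.71·79·t^-0.29. Setting 0.71·79·t^-0.29 = 79·t^0.71/(3.78+t) gives 0.71(3.78+t) = t, so 0.29·t = 0.71×3.78.
t* = 0.71×3.78/0.29 = 9.254 min.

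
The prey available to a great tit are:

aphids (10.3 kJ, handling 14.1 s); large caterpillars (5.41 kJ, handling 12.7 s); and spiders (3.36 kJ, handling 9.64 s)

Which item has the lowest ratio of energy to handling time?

Profitability E/h (kJ/s): aphids = 10.3/14.1 = 0.73, large caterpillars = 5.41/12.7 = 0.426, spiders = 3.36/9.64 = 0.349.
Ranked: aphids > large caterpillars > spiders.

spiders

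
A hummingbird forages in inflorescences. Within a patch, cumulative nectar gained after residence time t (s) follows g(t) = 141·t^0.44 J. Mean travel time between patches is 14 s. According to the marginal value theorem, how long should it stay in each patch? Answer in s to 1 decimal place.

By the marginal value theorem, leave when the instantaneous gain rate g'(t) equals the habitat-wide average g(t)/(T + t).
g'(t) = 0.44·141·t^-0.56. Setting 0.44·141·t^-0.56 = 141·t^0.44/(14+t) gives 0.44(14+t) = t, so 0.56·t = 0.44×14.
t* = 0.44×14/0.56 = 11 s.

11.0 s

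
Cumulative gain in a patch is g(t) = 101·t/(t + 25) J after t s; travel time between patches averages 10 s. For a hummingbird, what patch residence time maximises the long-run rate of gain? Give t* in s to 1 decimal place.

15.8 s

By the marginal value theorem, leave when the instantaneous gain rate g'(t) equals the habitat-wide average g(t)/(T + t).
g'(t) = 101·25/(t + 25)². Setting 101·25/(t+25)² = 101t/[(t+25)(10+t)] gives 25(10+t) = t(t+25), so t² = 25×10 = 250.
t* = √250 = 15.81 s.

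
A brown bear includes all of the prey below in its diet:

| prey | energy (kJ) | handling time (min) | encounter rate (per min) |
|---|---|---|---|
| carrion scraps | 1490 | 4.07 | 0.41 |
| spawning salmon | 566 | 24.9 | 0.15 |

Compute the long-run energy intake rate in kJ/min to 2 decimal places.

Energy encountered per unit search time: 0.41×1490 + 0.15×566 = 695.8 kJ/min.
Handling time per unit search time: 0.41×4.07 + 0.15×24.9 = 5.404.
Rate = 695.8/(1 + 5.404) = 108.7 kJ/min.

108.66 kJ/min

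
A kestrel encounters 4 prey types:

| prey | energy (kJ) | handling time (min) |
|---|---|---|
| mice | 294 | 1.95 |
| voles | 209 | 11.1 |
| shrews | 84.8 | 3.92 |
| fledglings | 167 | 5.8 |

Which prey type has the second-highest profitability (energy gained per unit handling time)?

Profitability E/h (kJ/min): mice = 294/1.95 = 151, voles = 209/11.1 = 18.8, shrews = 84.8/3.92 = 21.6, fledglings = 167/5.8 = 28.8.
Ranked: mice > fledglings > shrews > voles.

fledglings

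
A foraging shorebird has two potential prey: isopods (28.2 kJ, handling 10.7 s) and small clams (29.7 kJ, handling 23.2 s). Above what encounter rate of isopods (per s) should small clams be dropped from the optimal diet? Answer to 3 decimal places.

The zero-one rule: include small clams iff E₂/h₂ > λE₁/(1+λh₁). Equality gives the switch point.
λE₁h₂ = E₂ + λE₂h₁ ⇒ λ = E₂/(E₁h₂ − E₂h₁) = 29.7/(654.2 − 317.8) = 0.08827 per s.

0.088 per s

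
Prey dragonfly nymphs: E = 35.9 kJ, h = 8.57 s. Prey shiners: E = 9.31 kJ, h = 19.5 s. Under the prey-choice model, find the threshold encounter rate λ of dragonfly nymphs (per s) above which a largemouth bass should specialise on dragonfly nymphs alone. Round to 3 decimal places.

0.015 per s

At the threshold, the rate on dragonfly nymphs alone equals the profitability of shiners: λ·35.9/(1 + λ·8.57) = 9.31/19.5 = 0.4774.
Rearranging, λ(35.9 − 0.4774×8.57) = 0.4774, so λ = 0.4774/31.81 = 0.01501 per s.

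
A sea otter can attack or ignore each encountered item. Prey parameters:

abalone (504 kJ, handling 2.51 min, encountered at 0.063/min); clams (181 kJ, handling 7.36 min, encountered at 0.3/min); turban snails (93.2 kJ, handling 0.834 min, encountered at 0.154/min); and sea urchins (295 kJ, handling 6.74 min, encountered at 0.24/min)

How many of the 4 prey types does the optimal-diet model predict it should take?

3

E/h in descending order: abalone 201, turban snails 112, sea urchins 43.8, clams 24.6 kJ/min. The optimal diet is the largest prefix of this list for which every included type satisfies E_i/h_i > R on the types above it.
Rate on top 1: 27.42. turban snails: 112 > 27.42 → include.
Rate on top 2: 35.84. sea urchins: 43.8 > 35.84 → include.
Rate on top 3: 40.25. clams: 24.6 < 40.25 → exclude; stop.
Optimal diet: abalone, turban snails, sea urchins — 3 of 4 types.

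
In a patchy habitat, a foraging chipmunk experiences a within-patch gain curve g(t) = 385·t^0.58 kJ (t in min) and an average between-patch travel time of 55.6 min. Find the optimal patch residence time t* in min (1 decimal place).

Optimal t* satisfies g'(t*) = g(t*)/(T + t*).
g'(t) = 0.58·385·t^-0.42. Setting 0.58·385·t^-0.42 = 385·t^0.58/(55.6+t) gives 0.58(55.6+t) = t, so 0.42·t = 0.58×55.6.
t* = 0.58×55.6/0.42 = 76.78 min.

76.8 min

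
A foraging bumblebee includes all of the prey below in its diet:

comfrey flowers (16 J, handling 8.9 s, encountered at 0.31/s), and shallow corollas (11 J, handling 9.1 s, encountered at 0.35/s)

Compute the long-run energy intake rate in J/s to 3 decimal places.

1.269 J/s

R = (0.31×16 + 0.35×11) / (1 + 0.31×8.9 + 0.35×9.1) = 8.81/6.944 = 1.269 J/s.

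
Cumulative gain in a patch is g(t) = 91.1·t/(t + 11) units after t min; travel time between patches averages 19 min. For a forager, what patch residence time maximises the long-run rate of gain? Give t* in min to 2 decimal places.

14.46 min

By the marginal value theorem, leave when the instantaneous gain rate g'(t) equals the habitat-wide average g(t)/(T + t).
g'(t) = 91.1·11/(t + 11)². Setting 91.1·11/(t+11)² = 91.1t/[(t+11)(19+t)] gives 11(19+t) = t(t+11), so t² = 11×19 = 209.
t* = √209 = 14.46 min.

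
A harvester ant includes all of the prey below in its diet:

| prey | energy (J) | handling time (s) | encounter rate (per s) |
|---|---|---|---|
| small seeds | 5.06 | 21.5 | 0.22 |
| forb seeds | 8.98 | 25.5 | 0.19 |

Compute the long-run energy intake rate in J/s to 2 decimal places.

0.27 J/s

R = (0.22×5.06 + 0.19×8.98) / (1 + 0.22×21.5 + 0.19×25.5) = 2.819/10.57 = 0.2666 J/s.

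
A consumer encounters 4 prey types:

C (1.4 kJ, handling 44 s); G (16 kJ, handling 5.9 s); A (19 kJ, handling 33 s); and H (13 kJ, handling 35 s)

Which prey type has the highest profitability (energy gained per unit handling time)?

G

In descending order of E/h:
G: 16/5.9 = 2.71 kJ/s
A: 19/33 = 0.576 kJ/s
H: 13/35 = 0.371 kJ/s
C: 1.4/44 = 0.0318 kJ/s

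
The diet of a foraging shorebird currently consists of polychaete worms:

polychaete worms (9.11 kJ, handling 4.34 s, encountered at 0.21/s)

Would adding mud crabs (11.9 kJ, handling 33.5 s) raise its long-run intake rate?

No

Current rate: (0.21×9.11)/(1 + 0.21×4.34) = 1.001 kJ/s.
Profitability of mud crabs: 11.9/33.5 = 0.3552 kJ/s.
0.3552 < 1.001, so adding mud crabs would lower the average — exclude it.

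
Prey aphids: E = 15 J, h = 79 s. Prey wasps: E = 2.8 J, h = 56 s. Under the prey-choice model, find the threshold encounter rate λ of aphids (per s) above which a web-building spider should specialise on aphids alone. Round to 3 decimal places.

The zero-one rule: include wasps iff E₂/h₂ > λE₁/(1+λh₁). Equality gives the switch point.
λE₁h₂ = E₂ + λE₂h₁ ⇒ λ = E₂/(E₁h₂ − E₂h₁) = 2.8/(840 − 221.2) = 0.004525 per s.

0.005 per s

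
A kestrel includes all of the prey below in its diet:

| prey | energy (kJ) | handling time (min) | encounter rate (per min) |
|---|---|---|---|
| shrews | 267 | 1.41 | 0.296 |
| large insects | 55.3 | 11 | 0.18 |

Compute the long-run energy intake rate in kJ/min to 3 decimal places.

26.193 kJ/min

Energy encountered per unit search time: 0.296×267 + 0.18×55.3 = 88.99 kJ/min.
Handling time per unit search time: 0.296×1.41 + 0.18×11 = 2.397.
Rate = 88.99/(1 + 2.397) = 26.19 kJ/min.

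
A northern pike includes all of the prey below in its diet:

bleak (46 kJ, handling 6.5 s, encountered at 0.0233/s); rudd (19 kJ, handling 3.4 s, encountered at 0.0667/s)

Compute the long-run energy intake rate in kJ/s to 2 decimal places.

1.70 kJ/s

Energy encountered per unit search time: 0.0233×46 + 0.0667×19 = 2.339 kJ/s.
Handling time per unit search time: 0.0233×6.5 + 0.0667×3.4 = 0.3782.
Rate = 2.339/(1 + 0.3782) = 1.697 kJ/s.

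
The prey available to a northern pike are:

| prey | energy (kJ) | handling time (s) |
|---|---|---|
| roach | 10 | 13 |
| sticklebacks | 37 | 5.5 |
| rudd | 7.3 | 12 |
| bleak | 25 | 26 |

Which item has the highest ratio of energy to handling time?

In descending order of E/h:
sticklebacks: 37/5.5 = 6.73 kJ/s
bleak: 25/26 = 0.962 kJ/s
roach: 10/13 = 0.769 kJ/s
rudd: 7.3/12 = 0.608 kJ/s

sticklebacks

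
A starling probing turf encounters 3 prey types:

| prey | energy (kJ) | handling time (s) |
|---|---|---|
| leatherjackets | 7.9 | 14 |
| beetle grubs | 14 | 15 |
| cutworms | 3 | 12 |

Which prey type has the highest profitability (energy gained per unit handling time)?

Profitability E/h (kJ/s): leatherjackets = 7.9/14 = 0.564, beetle grubs = 14/15 = 0.933, cutworms = 3/12 = 0.25.
Ranked: beetle grubs > leatherjackets > cutworms.

beetle grubs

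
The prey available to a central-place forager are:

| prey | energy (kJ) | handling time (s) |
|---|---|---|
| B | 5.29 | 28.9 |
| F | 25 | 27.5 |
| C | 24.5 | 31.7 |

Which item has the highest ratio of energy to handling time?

F

Profitability E/h (kJ/s): B = 5.29/28.9 = 0.183, F = 25/27.5 = 0.909, C = 24.5/31.7 = 0.773.
Ranked: F > C > B.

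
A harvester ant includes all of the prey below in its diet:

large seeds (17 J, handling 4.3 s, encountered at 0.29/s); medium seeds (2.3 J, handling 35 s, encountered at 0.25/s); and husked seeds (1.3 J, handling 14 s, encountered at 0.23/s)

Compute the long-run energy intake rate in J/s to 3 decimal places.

0.408 J/s

R = Σλ_iE_i / (1 + Σλ_ih_i)
Numerator: 0.29×17 + 0.25×2.3 + 0.23×1.3 = 5.804
Denominator: 1 + 0.29×4.3 + 0.25×35 + 0.23×14 = 14.22
R = 5.804/14.22 = 0.4082 J/s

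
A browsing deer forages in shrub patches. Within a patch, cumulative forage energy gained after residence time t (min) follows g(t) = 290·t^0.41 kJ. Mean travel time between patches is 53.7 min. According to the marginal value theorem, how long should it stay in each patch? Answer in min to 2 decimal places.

37.32 min

By the marginal value theorem, leave when the instantaneous gain rate g'(t) equals the habitat-wide average g(t)/(T + t).
g'(t) = 0.41·290·t^-0.59. Setting 0.41·290·t^-0.59 = 290·t^0.41/(53.7+t) gives 0.41(53.7+t) = t, so 0.59·t = 0.41×53.7.
t* = 0.41×53.7/0.59 = 37.32 min.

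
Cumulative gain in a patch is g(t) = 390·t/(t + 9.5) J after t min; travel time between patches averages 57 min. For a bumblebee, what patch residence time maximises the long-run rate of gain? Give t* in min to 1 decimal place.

23.3 min

Maximise g(t)/(T+t): set derivative to zero → g'(t)(T+t) = g(t).
g'(t) = 390·9.5/(t + 9.5)². Setting 390·9.5/(t+9.5)² = 390t/[(t+9.5)(57+t)] gives 9.5(57+t) = t(t+9.5), so t² = 9.5×57 = 541.5.
t* = √541.5 = 23.27 min.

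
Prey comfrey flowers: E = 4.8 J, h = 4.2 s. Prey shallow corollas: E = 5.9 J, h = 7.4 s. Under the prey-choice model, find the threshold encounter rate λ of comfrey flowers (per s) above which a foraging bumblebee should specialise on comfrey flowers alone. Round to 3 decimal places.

0.549 per s

At the threshold, the rate on comfrey flowers alone equals the profitability of shallow corollas: λ·4.8/(1 + λ·4.2) = 5.9/7.4 = 0.7973.
Rearranging, λ(4.8 − 0.7973×4.2) = 0.7973, so λ = 0.7973/1.451 = 0.5493 per s.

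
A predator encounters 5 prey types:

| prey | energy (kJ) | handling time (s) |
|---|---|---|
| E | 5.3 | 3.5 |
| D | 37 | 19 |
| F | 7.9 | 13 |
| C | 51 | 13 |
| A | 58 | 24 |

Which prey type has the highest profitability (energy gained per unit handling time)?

Profitability E/h (kJ/s): E = 5.3/3.5 = 1.51, D = 37/19 = 1.95, F = 7.9/13 = 0.608, C = 51/13 = 3.92, A = 58/24 = 2.42.
Ranked: C > A > D > E > F.

C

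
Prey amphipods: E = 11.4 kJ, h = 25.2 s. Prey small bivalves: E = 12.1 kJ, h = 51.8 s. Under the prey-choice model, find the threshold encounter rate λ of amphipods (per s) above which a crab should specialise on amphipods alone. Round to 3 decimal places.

0.042 per s

Drop small bivalves once their profitability E₂/h₂ falls below the rate achievable on amphipods alone: E₂/h₂ = λE₁/(1 + λh₁).
Solve for λ: λE₁h₂ = E₂(1 + λh₁) → λ(E₁h₂ − E₂h₁) = E₂ → λ = E₂/(E₁h₂ − E₂h₁).
λ = 12.1/(11.4×51.8 − 12.1×25.2) = 12.1/285.6 = 0.04237 per s.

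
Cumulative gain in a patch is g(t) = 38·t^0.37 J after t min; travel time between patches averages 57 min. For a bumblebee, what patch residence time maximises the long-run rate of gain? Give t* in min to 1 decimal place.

Optimal t* satisfies g'(t*) = g(t*)/(T + t*).
g'(t) = 0.37·38·t^-0.63. Setting 0.37·38·t^-0.63 = 38·t^0.37/(57+t) gives 0.37(57+t) = t, so 0.63·t = 0.37×57.
t* = 0.37×57/0.63 = 33.48 min.

33.5 min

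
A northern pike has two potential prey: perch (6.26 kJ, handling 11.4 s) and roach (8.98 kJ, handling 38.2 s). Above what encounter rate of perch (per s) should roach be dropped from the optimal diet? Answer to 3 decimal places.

Drop roach once their profitability E₂/h₂ falls below the rate achievable on perch alone: E₂/h₂ = λE₁/(1 + λh₁).
Solve for λ: λE₁h₂ = E₂(1 + λh₁) → λ(E₁h₂ − E₂h₁) = E₂ → λ = E₂/(E₁h₂ − E₂h₁).
λ = 8.98/(6.26×38.2 − 8.98×11.4) = 8.98/136.8 = 0.06566 per s.

0.066 per s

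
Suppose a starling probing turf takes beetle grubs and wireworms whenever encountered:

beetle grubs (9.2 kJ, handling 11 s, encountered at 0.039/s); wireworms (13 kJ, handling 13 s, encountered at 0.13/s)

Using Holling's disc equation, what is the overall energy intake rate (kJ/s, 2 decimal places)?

R = (0.039×9.2 + 0.13×13) / (1 + 0.039×11 + 0.13×13) = 2.049/3.119 = 0.6569 kJ/s.

0.66 kJ/s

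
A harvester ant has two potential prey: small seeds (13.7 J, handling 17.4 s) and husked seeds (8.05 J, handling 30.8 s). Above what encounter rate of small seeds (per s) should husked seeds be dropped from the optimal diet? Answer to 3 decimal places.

The zero-one rule: include husked seeds iff E₂/h₂ > λE₁/(1+λh₁). Equality gives the switch point.
λE₁h₂ = E₂ + λE₂h₁ ⇒ λ = E₂/(E₁h₂ − E₂h₁) = 8.05/(422 − 140.1) = 0.02856 per s.

0.029 per s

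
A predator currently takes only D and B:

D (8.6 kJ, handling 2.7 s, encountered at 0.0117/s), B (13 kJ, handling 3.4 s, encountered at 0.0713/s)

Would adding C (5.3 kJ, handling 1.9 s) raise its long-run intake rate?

Current rate: (0.0117×8.6 + 0.0713×13)/(1 + 0.0117×2.7 + 0.0713×3.4) = 0.8065 kJ/s.
Profitability of C: 5.3/1.9 = 2.789 kJ/s.
Since 2.789 > R, including C increases the long-run rate.

Yes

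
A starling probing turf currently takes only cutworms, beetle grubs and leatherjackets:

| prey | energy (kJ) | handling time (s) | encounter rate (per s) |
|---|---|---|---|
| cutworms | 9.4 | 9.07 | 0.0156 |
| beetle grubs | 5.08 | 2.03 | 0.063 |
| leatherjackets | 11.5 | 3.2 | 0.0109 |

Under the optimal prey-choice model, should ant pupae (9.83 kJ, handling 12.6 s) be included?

Yes

On cutworms, beetle grubs and leatherjackets alone, R = ΣλE/(1+Σλh) = 0.592/1.304 = 0.4539 kJ/s.
ant pupae: E/h = 9.83/12.6 = 0.7802 kJ/s.
0.7802 > 0.4539, so adding ant pupae raises the average — include it.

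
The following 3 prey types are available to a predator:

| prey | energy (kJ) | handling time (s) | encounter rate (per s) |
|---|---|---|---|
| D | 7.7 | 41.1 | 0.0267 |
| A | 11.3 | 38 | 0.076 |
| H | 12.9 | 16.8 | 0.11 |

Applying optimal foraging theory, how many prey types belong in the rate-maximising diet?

Rank by E/h (kJ/s): H 0.768, A 0.297, D 0.187. Include each in turn until the next type's E/h falls below the running intake rate.
Rate on top 1: 0.4982. A: 0.297 < 0.4982 → exclude; stop.
Optimal diet: H — 1 of 3 types.

1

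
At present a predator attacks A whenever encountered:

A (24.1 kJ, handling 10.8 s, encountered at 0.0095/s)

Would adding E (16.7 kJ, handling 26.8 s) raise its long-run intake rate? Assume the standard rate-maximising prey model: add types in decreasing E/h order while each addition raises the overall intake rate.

Yes

On A alone, R = ΣλE/(1+Σλh) = 0.229/1.103 = 0.2076 kJ/s.
E: E/h = 16.7/26.8 = 0.6231 kJ/s.
Since 0.6231 > R, including E increases the long-run rate.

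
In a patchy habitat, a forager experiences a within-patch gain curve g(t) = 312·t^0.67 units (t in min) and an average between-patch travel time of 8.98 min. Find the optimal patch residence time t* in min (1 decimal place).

18.2 min

Maximise g(t)/(T+t): set derivative to zero → g'(t)(T+t) = g(t).
g'(t) = 0.67·312·t^-0.33. Setting 0.67·312·t^-0.33 = 312·t^0.67/(8.98+t) gives 0.67(8.98+t) = t, so 0.33·t = 0.67×8.98.
t* = 0.67×8.98/0.33 = 18.23 min.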